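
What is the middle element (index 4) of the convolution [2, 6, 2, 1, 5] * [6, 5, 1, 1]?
Use y[k] = Σ_i a[i]·b[k-i] at k=4. y[4] = 6×1 + 2×1 + 1×5 + 5×6 = 43

43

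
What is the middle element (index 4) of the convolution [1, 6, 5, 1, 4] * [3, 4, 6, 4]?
Use y[k] = Σ_i a[i]·b[k-i] at k=4. y[4] = 6×4 + 5×6 + 1×4 + 4×3 = 70

70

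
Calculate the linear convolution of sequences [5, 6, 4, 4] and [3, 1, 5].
y[0] = 5×3 = 15; y[1] = 5×1 + 6×3 = 23; y[2] = 5×5 + 6×1 + 4×3 = 43; y[3] = 6×5 + 4×1 + 4×3 = 46; y[4] = 4×5 + 4×1 = 24; y[5] = 4×5 = 20

[15, 23, 43, 46, 24, 20]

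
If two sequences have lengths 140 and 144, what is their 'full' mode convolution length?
Linear/full convolution length: m + n - 1 = 140 + 144 - 1 = 283

283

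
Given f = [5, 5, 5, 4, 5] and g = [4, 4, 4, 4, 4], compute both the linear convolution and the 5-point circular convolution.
Linear: y_lin[0] = 5×4 = 20; y_lin[1] = 5×4 + 5×4 = 40; y_lin[2] = 5×4 + 5×4 + 5×4 = 60; y_lin[3] = 5×4 + 5×4 + 5×4 + 4×4 = 76; y_lin[4] = 5×4 + 5×4 + 5×4 + 4×4 + 5×4 = 96; y_lin[5] = 5×4 + 5×4 + 4×4 + 5×4 = 76; y_lin[6] = 5×4 + 4×4 + 5×4 = 56; y_lin[7] = 4×4 + 5×4 = 36; y_lin[8] = 5×4 = 20 → [20, 40, 60, 76, 96, 76, 56, 36, 20]. Circular (length 5): y[0] = 5×4 + 5×4 + 5×4 + 4×4 + 5×4 = 96; y[1] = 5×4 + 5×4 + 5×4 + 4×4 + 5×4 = 96; y[2] = 5×4 + 5×4 + 5×4 + 4×4 + 5×4 = 96; y[3] = 5×4 + 5×4 + 5×4 + 4×4 + 5×4 = 96; y[4] = 5×4 + 5×4 + 5×4 + 4×4 + 5×4 = 96 → [96, 96, 96, 96, 96]

Linear: [20, 40, 60, 76, 96, 76, 56, 36, 20], Circular: [96, 96, 96, 96, 96]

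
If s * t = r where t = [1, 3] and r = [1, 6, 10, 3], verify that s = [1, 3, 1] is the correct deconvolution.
Forward-compute [1, 3, 1] * [1, 3]: r[0] = 1×1 = 1; r[1] = 1×3 + 3×1 = 6; r[2] = 3×3 + 1×1 = 10; r[3] = 1×3 = 3 → [1, 6, 10, 3]. Matches given r = [1, 6, 10, 3], so verified.

Verified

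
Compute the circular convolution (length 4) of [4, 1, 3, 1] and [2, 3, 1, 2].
Use y[k] = Σ_j u[j]·v[(k-j) mod 4]. y[0] = 4×2 + 1×2 + 3×1 + 1×3 = 16; y[1] = 4×3 + 1×2 + 3×2 + 1×1 = 21; y[2] = 4×1 + 1×3 + 3×2 + 1×2 = 15; y[3] = 4×2 + 1×1 + 3×3 + 1×2 = 20. Result: [16, 21, 15, 20]

[16, 21, 15, 20]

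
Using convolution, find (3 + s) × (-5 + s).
Ascending coefficients: a = [3, 1], b = [-5, 1]. c[0] = 3×-5 = -15; c[1] = 3×1 + 1×-5 = -2; c[2] = 1×1 = 1. Result coefficients: [-15, -2, 1] → -15 - 2s + s^2

-15 - 2s + s^2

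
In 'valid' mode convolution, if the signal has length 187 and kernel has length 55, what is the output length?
'Valid' mode counts only positions where the kernel fully overlaps the signal: m - n + 1 = 187 - 55 + 1 = 133

133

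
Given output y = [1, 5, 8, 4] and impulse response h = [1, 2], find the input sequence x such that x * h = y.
Deconvolve y=[1, 5, 8, 4] by h=[1, 2]. Since h[0]=1, solve forward: x[0] = y[0] / 1 = 1; x[1] = (y[1] - 1×2) / 1 = 3; x[2] = (y[2] - 3×2) / 1 = 2. So x = [1, 3, 2]. Check by forward convolution: y[0] = 1×1 = 1; y[1] = 1×2 + 3×1 = 5; y[2] = 3×2 + 2×1 = 8; y[3] = 2×2 = 4

[1, 3, 2]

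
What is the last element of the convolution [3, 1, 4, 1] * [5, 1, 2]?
Use y[k] = Σ_i a[i]·b[k-i] at k=5. y[5] = 1×2 = 2

2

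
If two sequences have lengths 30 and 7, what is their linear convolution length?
Linear/full convolution length: m + n - 1 = 30 + 7 - 1 = 36

36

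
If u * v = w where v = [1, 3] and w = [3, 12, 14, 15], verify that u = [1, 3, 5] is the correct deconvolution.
Forward-compute [1, 3, 5] * [1, 3]: w[0] = 1×1 = 1; w[1] = 1×3 + 3×1 = 6; w[2] = 3×3 + 5×1 = 14; w[3] = 5×3 = 15 → [1, 6, 14, 15]. Does not match given w = [3, 12, 14, 15].

Not verified. [1, 3, 5] * [1, 3] = [1, 6, 14, 15], which differs from [3, 12, 14, 15] at index 0.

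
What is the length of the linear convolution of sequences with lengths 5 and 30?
Linear/full convolution length: m + n - 1 = 5 + 30 - 1 = 34

34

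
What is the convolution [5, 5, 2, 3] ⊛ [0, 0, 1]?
y[0] = 5×0 = 0; y[1] = 5×0 + 5×0 = 0; y[2] = 5×1 + 5×0 + 2×0 = 5; y[3] = 5×1 + 2×0 + 3×0 = 5; y[4] = 2×1 + 3×0 = 2; y[5] = 3×1 = 3

[0, 0, 5, 5, 2, 3]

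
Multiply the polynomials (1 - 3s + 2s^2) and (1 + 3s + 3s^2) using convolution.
Ascending coefficients: a = [1, -3, 2], b = [1, 3, 3]. c[0] = 1×1 = 1; c[1] = 1×3 + -3×1 = 0; c[2] = 1×3 + -3×3 + 2×1 = -4; c[3] = -3×3 + 2×3 = -3; c[4] = 2×3 = 6. Result coefficients: [1, 0, -4, -3, 6] → 1 - 4s^2 - 3s^3 + 6s^4

1 - 4s^2 - 3s^3 + 6s^4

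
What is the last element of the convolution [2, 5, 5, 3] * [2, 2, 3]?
Use y[k] = Σ_i a[i]·b[k-i] at k=5. y[5] = 3×3 = 9

9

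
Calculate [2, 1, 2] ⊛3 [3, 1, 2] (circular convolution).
Use y[k] = Σ_j x[j]·h[(k-j) mod 3]. y[0] = 2×3 + 1×2 + 2×1 = 10; y[1] = 2×1 + 1×3 + 2×2 = 9; y[2] = 2×2 + 1×1 + 2×3 = 11. Result: [10, 9, 11]

[10, 9, 11]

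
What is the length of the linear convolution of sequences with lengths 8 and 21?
Linear/full convolution length: m + n - 1 = 8 + 21 - 1 = 28

28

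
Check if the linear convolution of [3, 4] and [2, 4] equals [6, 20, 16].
Recompute linear convolution of [3, 4] and [2, 4]: y[0] = 3×2 = 6; y[1] = 3×4 + 4×2 = 20; y[2] = 4×4 = 16 → [6, 20, 16]. Given [6, 20, 16] matches, so answer: Yes

Yes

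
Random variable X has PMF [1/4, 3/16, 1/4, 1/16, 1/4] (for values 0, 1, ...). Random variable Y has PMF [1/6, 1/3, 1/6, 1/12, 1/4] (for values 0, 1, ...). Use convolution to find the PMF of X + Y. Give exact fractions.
P(X+Y=k) = Σ_i P(X=i)·P(Y=k-i) — a convolution of [1/4, 3/16, 1/4, 1/16, 1/4] and [1/6, 1/3, 1/6, 1/12, 1/4]. P(X+Y=0) = (1/4)×(1/6) = 1/24; P(X+Y=1) = (1/4)×(1/3) + (3/16)×(1/6) = 1/12 + 1/32 = 11/96; P(X+Y=2) = (1/4)×(1/6) + (3/16)×(1/3) + (1/4)×(1/6) = 1/24 + 1/16 + 1/24 = 7/48; P(X+Y=3) = (1/4)×(1/12) + (3/16)×(1/6) + (1/4)×(1/3) + (1/16)×(1/6) = 1/48 + 1/32 + 1/12 + 1/96 = 7/48; P(X+Y=4) = (1/4)×(1/4) + (3/16)×(1/12) + (1/4)×(1/6) + (1/16)×(1/3) + (1/4)×(1/6) = 1/16 + 1/64 + 1/24 + 1/48 + 1/24 = 35/192; P(X+Y=5) = (3/16)×(1/4) + (1/4)×(1/12) + (1/16)×(1/6) + (1/4)×(1/3) = 3/64 + 1/48 + 1/96 + 1/12 = 31/192; P(X+Y=6) = (1/4)×(1/4) + (1/16)×(1/12) + (1/4)×(1/6) = 1/16 + 1/192 + 1/24 = 7/64; P(X+Y=7) = (1/16)×(1/4) + (1/4)×(1/12) = 1/64 + 1/48 = 7/192; P(X+Y=8) = (1/4)×(1/4) = 1/16. PMF: [1/24, 11/96, 7/48, 7/48, 35/192, 31/192, 7/64, 7/192, 1/16] (sums to 1 ✓)

[1/24, 11/96, 7/48, 7/48, 35/192, 31/192, 7/64, 7/192, 1/16]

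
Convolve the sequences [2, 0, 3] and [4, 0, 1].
y[0] = 2×4 = 8; y[1] = 2×0 + 0×4 = 0; y[2] = 2×1 + 0×0 + 3×4 = 14; y[3] = 0×1 + 3×0 = 0; y[4] = 3×1 = 3

[8, 0, 14, 0, 3]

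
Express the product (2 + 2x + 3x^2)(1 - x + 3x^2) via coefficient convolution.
Ascending coefficients: a = [2, 2, 3], b = [1, -1, 3]. c[0] = 2×1 = 2; c[1] = 2×-1 + 2×1 = 0; c[2] = 2×3 + 2×-1 + 3×1 = 7; c[3] = 2×3 + 3×-1 = 3; c[4] = 3×3 = 9. Result coefficients: [2, 0, 7, 3, 9] → 2 + 7x^2 + 3x^3 + 9x^4

2 + 7x^2 + 3x^3 + 9x^4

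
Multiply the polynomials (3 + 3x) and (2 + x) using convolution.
Ascending coefficients: a = [3, 3], b = [2, 1]. c[0] = 3×2 = 6; c[1] = 3×1 + 3×2 = 9; c[2] = 3×1 = 3. Result coefficients: [6, 9, 3] → 6 + 9x + 3x^2

6 + 9x + 3x^2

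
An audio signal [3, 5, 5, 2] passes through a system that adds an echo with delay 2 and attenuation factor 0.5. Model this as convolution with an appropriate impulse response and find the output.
Direct-path + delayed-attenuated-path model → impulse response h = [1, 0, 0.5] (1 at lag 0, 0.5 at lag 2). Output y[n] = x[n] + 0.5·x[n - 2] (with x[n] = 0 outside 0..3): y[0] = 3 + 0.5×0 = 3; y[1] = 5 + 0.5×0 = 5; y[2] = 5 + 0.5×3 = 6.5; y[3] = 2 + 0.5×5 = 4.5; y[4] = 0 + 0.5×5 = 2.5; y[5] = 0 + 0.5×2 = 1.0. So y = [3, 5, 6.5, 4.5, 2.5, 1.0]

[3, 5, 6.5, 4.5, 2.5, 1.0]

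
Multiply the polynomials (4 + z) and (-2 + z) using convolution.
Ascending coefficients: a = [4, 1], b = [-2, 1]. c[0] = 4×-2 = -8; c[1] = 4×1 + 1×-2 = 2; c[2] = 1×1 = 1. Result coefficients: [-8, 2, 1] → -8 + 2z + z^2

-8 + 2z + z^2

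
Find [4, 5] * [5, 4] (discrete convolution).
y[0] = 4×5 = 20; y[1] = 4×4 + 5×5 = 41; y[2] = 5×4 = 20

[20, 41, 20]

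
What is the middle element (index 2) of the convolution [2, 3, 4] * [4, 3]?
Use y[k] = Σ_i a[i]·b[k-i] at k=2. y[2] = 3×3 + 4×4 = 25

25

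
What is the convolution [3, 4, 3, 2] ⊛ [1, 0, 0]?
y[0] = 3×1 = 3; y[1] = 3×0 + 4×1 = 4; y[2] = 3×0 + 4×0 + 3×1 = 3; y[3] = 4×0 + 3×0 + 2×1 = 2; y[4] = 3×0 + 2×0 = 0; y[5] = 2×0 = 0

[3, 4, 3, 2, 0, 0]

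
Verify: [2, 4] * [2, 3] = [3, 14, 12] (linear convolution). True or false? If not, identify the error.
Recompute linear convolution of [2, 4] and [2, 3]: y[0] = 2×2 = 4; y[1] = 2×3 + 4×2 = 14; y[2] = 4×3 = 12 → [4, 14, 12]. Compare to given [3, 14, 12]: they differ at index 0: given 3, correct 4, so answer: No

No. Error at index 0: given 3, correct 4.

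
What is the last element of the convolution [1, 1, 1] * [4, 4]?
Use y[k] = Σ_i a[i]·b[k-i] at k=3. y[3] = 1×4 = 4

4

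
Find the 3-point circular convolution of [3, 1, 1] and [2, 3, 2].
Use y[k] = Σ_j s[j]·t[(k-j) mod 3]. y[0] = 3×2 + 1×2 + 1×3 = 11; y[1] = 3×3 + 1×2 + 1×2 = 13; y[2] = 3×2 + 1×3 + 1×2 = 11. Result: [11, 13, 11]

[11, 13, 11]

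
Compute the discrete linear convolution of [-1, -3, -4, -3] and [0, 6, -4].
y[0] = -1×0 = 0; y[1] = -1×6 + -3×0 = -6; y[2] = -1×-4 + -3×6 + -4×0 = -14; y[3] = -3×-4 + -4×6 + -3×0 = -12; y[4] = -4×-4 + -3×6 = -2; y[5] = -3×-4 = 12

[0, -6, -14, -12, -2, 12]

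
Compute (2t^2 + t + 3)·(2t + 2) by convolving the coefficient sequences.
Ascending coefficients: a = [3, 1, 2], b = [2, 2]. c[0] = 3×2 = 6; c[1] = 3×2 + 1×2 = 8; c[2] = 1×2 + 2×2 = 6; c[3] = 2×2 = 4. Result coefficients: [6, 8, 6, 4] → 4t^3 + 6t^2 + 8t + 6

4t^3 + 6t^2 + 8t + 6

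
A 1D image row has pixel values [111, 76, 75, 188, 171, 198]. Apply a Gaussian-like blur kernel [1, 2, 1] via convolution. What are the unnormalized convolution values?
Convolve image row [111, 76, 75, 188, 171, 198] with kernel [1, 2, 1]: y[0] = 111×1 = 111; y[1] = 111×2 + 76×1 = 298; y[2] = 111×1 + 76×2 + 75×1 = 338; y[3] = 76×1 + 75×2 + 188×1 = 414; y[4] = 75×1 + 188×2 + 171×1 = 622; y[5] = 188×1 + 171×2 + 198×1 = 728; y[6] = 171×1 + 198×2 = 567; y[7] = 198×1 = 198 → [111, 298, 338, 414, 622, 728, 567, 198]. Normalization factor = sum(kernel) = 4.

[111, 298, 338, 414, 622, 728, 567, 198]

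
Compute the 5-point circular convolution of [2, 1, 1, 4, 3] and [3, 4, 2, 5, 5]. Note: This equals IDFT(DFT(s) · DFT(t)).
Either evaluate y[k] = Σ_j s[j]·t[(k-j) mod 5] directly, or use IDFT(DFT(s) · DFT(t)). y[0] = 2×3 + 1×5 + 1×5 + 4×2 + 3×4 = 36; y[1] = 2×4 + 1×3 + 1×5 + 4×5 + 3×2 = 42; y[2] = 2×2 + 1×4 + 1×3 + 4×5 + 3×5 = 46; y[3] = 2×5 + 1×2 + 1×4 + 4×3 + 3×5 = 43; y[4] = 2×5 + 1×5 + 1×2 + 4×4 + 3×3 = 42. Result: [36, 42, 46, 43, 42]

[36, 42, 46, 43, 42]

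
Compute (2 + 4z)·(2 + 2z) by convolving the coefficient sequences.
Ascending coefficients: a = [2, 4], b = [2, 2]. c[0] = 2×2 = 4; c[1] = 2×2 + 4×2 = 12; c[2] = 4×2 = 8. Result coefficients: [4, 12, 8] → 4 + 12z + 8z^2

4 + 12z + 8z^2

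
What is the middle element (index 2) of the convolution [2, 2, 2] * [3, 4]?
Use y[k] = Σ_i a[i]·b[k-i] at k=2. y[2] = 2×4 + 2×3 = 14

14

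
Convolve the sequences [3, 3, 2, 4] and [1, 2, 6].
y[0] = 3×1 = 3; y[1] = 3×2 + 3×1 = 9; y[2] = 3×6 + 3×2 + 2×1 = 26; y[3] = 3×6 + 2×2 + 4×1 = 26; y[4] = 2×6 + 4×2 = 20; y[5] = 4×6 = 24

[3, 9, 26, 26, 20, 24]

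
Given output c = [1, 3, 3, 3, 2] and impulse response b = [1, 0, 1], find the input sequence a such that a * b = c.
Deconvolve c=[1, 3, 3, 3, 2] by b=[1, 0, 1]. Since b[0]=1, solve forward: a[0] = c[0] / 1 = 1; a[1] = (c[1] - 1×0) / 1 = 3; a[2] = (c[2] - 3×0 - 1×1) / 1 = 2. So a = [1, 3, 2]. Check by forward convolution: c[0] = 1×1 = 1; c[1] = 1×0 + 3×1 = 3; c[2] = 1×1 + 3×0 + 2×1 = 3; c[3] = 3×1 + 2×0 = 3; c[4] = 2×1 = 2

[1, 3, 2]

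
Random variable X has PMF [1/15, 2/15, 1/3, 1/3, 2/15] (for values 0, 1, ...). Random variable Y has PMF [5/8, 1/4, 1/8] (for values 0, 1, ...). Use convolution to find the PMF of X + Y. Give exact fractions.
P(X+Y=k) = Σ_i P(X=i)·P(Y=k-i) — a convolution of [1/15, 2/15, 1/3, 1/3, 2/15] and [5/8, 1/4, 1/8]. P(X+Y=0) = (1/15)×(5/8) = 1/24; P(X+Y=1) = (1/15)×(1/4) + (2/15)×(5/8) = 1/60 + 1/12 = 1/10; P(X+Y=2) = (1/15)×(1/8) + (2/15)×(1/4) + (1/3)×(5/8) = 1/120 + 1/30 + 5/24 = 1/4; P(X+Y=3) = (2/15)×(1/8) + (1/3)×(1/4) + (1/3)×(5/8) = 1/60 + 1/12 + 5/24 = 37/120; P(X+Y=4) = (1/3)×(1/8) + (1/3)×(1/4) + (2/15)×(5/8) = 1/24 + 1/12 + 1/12 = 5/24; P(X+Y=5) = (1/3)×(1/8) + (2/15)×(1/4) = 1/24 + 1/30 = 3/40; P(X+Y=6) = (2/15)×(1/8) = 1/60. PMF: [1/24, 1/10, 1/4, 37/120, 5/24, 3/40, 1/60] (sums to 1 ✓)

[1/24, 1/10, 1/4, 37/120, 5/24, 3/40, 1/60]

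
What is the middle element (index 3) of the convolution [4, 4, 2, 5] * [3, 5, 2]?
Use y[k] = Σ_i a[i]·b[k-i] at k=3. y[3] = 4×2 + 2×5 + 5×3 = 33

33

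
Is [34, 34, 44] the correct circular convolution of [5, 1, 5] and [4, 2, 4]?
Recompute circular convolution of [5, 1, 5] and [4, 2, 4]: y[0] = 5×4 + 1×4 + 5×2 = 34; y[1] = 5×2 + 1×4 + 5×4 = 34; y[2] = 5×4 + 1×2 + 5×4 = 42 → [34, 34, 42]. Compare to given [34, 34, 44]: they differ at index 2: given 44, correct 42, so answer: No

No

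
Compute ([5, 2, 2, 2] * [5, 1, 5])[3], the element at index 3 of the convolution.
Use y[k] = Σ_i a[i]·b[k-i] at k=3. y[3] = 2×5 + 2×1 + 2×5 = 22

22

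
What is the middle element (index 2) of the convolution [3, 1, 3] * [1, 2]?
Use y[k] = Σ_i a[i]·b[k-i] at k=2. y[2] = 1×2 + 3×1 = 5

5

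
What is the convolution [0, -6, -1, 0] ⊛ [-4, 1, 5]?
y[0] = 0×-4 = 0; y[1] = 0×1 + -6×-4 = 24; y[2] = 0×5 + -6×1 + -1×-4 = -2; y[3] = -6×5 + -1×1 + 0×-4 = -31; y[4] = -1×5 + 0×1 = -5; y[5] = 0×5 = 0

[0, 24, -2, -31, -5, 0]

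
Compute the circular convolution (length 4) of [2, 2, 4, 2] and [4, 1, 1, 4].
Use y[k] = Σ_j u[j]·v[(k-j) mod 4]. y[0] = 2×4 + 2×4 + 4×1 + 2×1 = 22; y[1] = 2×1 + 2×4 + 4×4 + 2×1 = 28; y[2] = 2×1 + 2×1 + 4×4 + 2×4 = 28; y[3] = 2×4 + 2×1 + 4×1 + 2×4 = 22. Result: [22, 28, 28, 22]

[22, 28, 28, 22]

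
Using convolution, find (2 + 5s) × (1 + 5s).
Ascending coefficients: a = [2, 5], b = [1, 5]. c[0] = 2×1 = 2; c[1] = 2×5 + 5×1 = 15; c[2] = 5×5 = 25. Result coefficients: [2, 15, 25] → 2 + 15s + 25s^2

2 + 15s + 25s^2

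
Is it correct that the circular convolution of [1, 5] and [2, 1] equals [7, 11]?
Recompute circular convolution of [1, 5] and [2, 1]: y[0] = 1×2 + 5×1 = 7; y[1] = 1×1 + 5×2 = 11 → [7, 11]. Given [7, 11] matches, so answer: Yes

Yes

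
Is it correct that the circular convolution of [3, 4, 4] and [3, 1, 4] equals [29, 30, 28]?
Recompute circular convolution of [3, 4, 4] and [3, 1, 4]: y[0] = 3×3 + 4×4 + 4×1 = 29; y[1] = 3×1 + 4×3 + 4×4 = 31; y[2] = 3×4 + 4×1 + 4×3 = 28 → [29, 31, 28]. Compare to given [29, 30, 28]: they differ at index 1: given 30, correct 31, so answer: No

No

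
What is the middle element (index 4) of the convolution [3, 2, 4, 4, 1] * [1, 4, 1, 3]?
Use y[k] = Σ_i a[i]·b[k-i] at k=4. y[4] = 2×3 + 4×1 + 4×4 + 1×1 = 27

27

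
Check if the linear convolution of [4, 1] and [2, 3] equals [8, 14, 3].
Recompute linear convolution of [4, 1] and [2, 3]: y[0] = 4×2 = 8; y[1] = 4×3 + 1×2 = 14; y[2] = 1×3 = 3 → [8, 14, 3]. Given [8, 14, 3] matches, so answer: Yes

Yes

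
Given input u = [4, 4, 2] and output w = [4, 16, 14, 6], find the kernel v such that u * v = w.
Output length 4 = len(u) + len(v) - 1 ⇒ len(v) = 2. Solve v forward using v[k] = (w[k] - Σ_{i≥1} u[i]·v[k-i]) / u[0]: v[0] = w[0] / u[0] = 4 / 4 = 1; v[1] = (w[1] - 4×1) / u[0] = (16 - 4×1) / 4 = 3. So v = [1, 3]. Forward-check [4, 4, 2] * [1, 3]: w[0] = 4×1 = 4; w[1] = 4×3 + 4×1 = 16; w[2] = 4×3 + 2×1 = 14; w[3] = 2×3 = 6 → [4, 16, 14, 6] ✓

[1, 3]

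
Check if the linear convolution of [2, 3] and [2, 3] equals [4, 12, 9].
Recompute linear convolution of [2, 3] and [2, 3]: y[0] = 2×2 = 4; y[1] = 2×3 + 3×2 = 12; y[2] = 3×3 = 9 → [4, 12, 9]. Given [4, 12, 9] matches, so answer: Yes

Yes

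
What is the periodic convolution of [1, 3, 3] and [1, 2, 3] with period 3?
Use y[k] = Σ_j s[j]·t[(k-j) mod 3]. y[0] = 1×1 + 3×3 + 3×2 = 16; y[1] = 1×2 + 3×1 + 3×3 = 14; y[2] = 1×3 + 3×2 + 3×1 = 12. Result: [16, 14, 12]

[16, 14, 12]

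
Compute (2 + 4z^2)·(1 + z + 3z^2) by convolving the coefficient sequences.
Ascending coefficients: a = [2, 0, 4], b = [1, 1, 3]. c[0] = 2×1 = 2; c[1] = 2×1 + 0×1 = 2; c[2] = 2×3 + 0×1 + 4×1 = 10; c[3] = 0×3 + 4×1 = 4; c[4] = 4×3 = 12. Result coefficients: [2, 2, 10, 4, 12] → 2 + 2z + 10z^2 + 4z^3 + 12z^4

2 + 2z + 10z^2 + 4z^3 + 12z^4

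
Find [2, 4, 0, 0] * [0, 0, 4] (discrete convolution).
y[0] = 2×0 = 0; y[1] = 2×0 + 4×0 = 0; y[2] = 2×4 + 4×0 + 0×0 = 8; y[3] = 4×4 + 0×0 + 0×0 = 16; y[4] = 0×4 + 0×0 = 0; y[5] = 0×4 = 0

[0, 0, 8, 16, 0, 0]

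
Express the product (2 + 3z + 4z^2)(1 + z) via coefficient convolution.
Ascending coefficients: a = [2, 3, 4], b = [1, 1]. c[0] = 2×1 = 2; c[1] = 2×1 + 3×1 = 5; c[2] = 3×1 + 4×1 = 7; c[3] = 4×1 = 4. Result coefficients: [2, 5, 7, 4] → 2 + 5z + 7z^2 + 4z^3

2 + 5z + 7z^2 + 4z^3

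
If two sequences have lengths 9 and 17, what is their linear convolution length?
Linear/full convolution length: m + n - 1 = 9 + 17 - 1 = 25

25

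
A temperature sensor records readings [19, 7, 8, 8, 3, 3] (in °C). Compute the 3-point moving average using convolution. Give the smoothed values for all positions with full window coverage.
3-point moving average kernel = [1, 1, 1]. Apply in 'valid' mode (full window coverage): avg[0] = (19 + 7 + 8) / 3 = 11.33; avg[1] = (7 + 8 + 8) / 3 = 7.67; avg[2] = (8 + 8 + 3) / 3 = 6.33; avg[3] = (8 + 3 + 3) / 3 = 4.67. Smoothed values: [11.33, 7.67, 6.33, 4.67]

[11.33, 7.67, 6.33, 4.67]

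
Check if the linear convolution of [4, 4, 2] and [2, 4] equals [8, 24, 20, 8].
Recompute linear convolution of [4, 4, 2] and [2, 4]: y[0] = 4×2 = 8; y[1] = 4×4 + 4×2 = 24; y[2] = 4×4 + 2×2 = 20; y[3] = 2×4 = 8 → [8, 24, 20, 8]. Given [8, 24, 20, 8] matches, so answer: Yes

Yes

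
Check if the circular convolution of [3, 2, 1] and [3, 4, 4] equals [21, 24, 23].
Recompute circular convolution of [3, 2, 1] and [3, 4, 4]: y[0] = 3×3 + 2×4 + 1×4 = 21; y[1] = 3×4 + 2×3 + 1×4 = 22; y[2] = 3×4 + 2×4 + 1×3 = 23 → [21, 22, 23]. Compare to given [21, 24, 23]: they differ at index 1: given 24, correct 22, so answer: No

No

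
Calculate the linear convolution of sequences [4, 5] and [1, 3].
y[0] = 4×1 = 4; y[1] = 4×3 + 5×1 = 17; y[2] = 5×3 = 15

[4, 17, 15]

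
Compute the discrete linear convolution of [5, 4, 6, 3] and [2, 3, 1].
y[0] = 5×2 = 10; y[1] = 5×3 + 4×2 = 23; y[2] = 5×1 + 4×3 + 6×2 = 29; y[3] = 4×1 + 6×3 + 3×2 = 28; y[4] = 6×1 + 3×3 = 15; y[5] = 3×1 = 3

[10, 23, 29, 28, 15, 3]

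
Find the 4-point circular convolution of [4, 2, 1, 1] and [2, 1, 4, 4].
Use y[k] = Σ_j u[j]·v[(k-j) mod 4]. y[0] = 4×2 + 2×4 + 1×4 + 1×1 = 21; y[1] = 4×1 + 2×2 + 1×4 + 1×4 = 16; y[2] = 4×4 + 2×1 + 1×2 + 1×4 = 24; y[3] = 4×4 + 2×4 + 1×1 + 1×2 = 27. Result: [21, 16, 24, 27]

[21, 16, 24, 27]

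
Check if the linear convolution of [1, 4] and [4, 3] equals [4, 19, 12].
Recompute linear convolution of [1, 4] and [4, 3]: y[0] = 1×4 = 4; y[1] = 1×3 + 4×4 = 19; y[2] = 4×3 = 12 → [4, 19, 12]. Given [4, 19, 12] matches, so answer: Yes

Yes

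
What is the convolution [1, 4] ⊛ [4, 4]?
y[0] = 1×4 = 4; y[1] = 1×4 + 4×4 = 20; y[2] = 4×4 = 16

[4, 20, 16]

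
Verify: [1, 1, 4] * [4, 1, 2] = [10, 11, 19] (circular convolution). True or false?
Recompute circular convolution of [1, 1, 4] and [4, 1, 2]: y[0] = 1×4 + 1×2 + 4×1 = 10; y[1] = 1×1 + 1×4 + 4×2 = 13; y[2] = 1×2 + 1×1 + 4×4 = 19 → [10, 13, 19]. Compare to given [10, 11, 19]: they differ at index 1: given 11, correct 13, so answer: No

No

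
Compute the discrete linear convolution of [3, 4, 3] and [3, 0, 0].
y[0] = 3×3 = 9; y[1] = 3×0 + 4×3 = 12; y[2] = 3×0 + 4×0 + 3×3 = 9; y[3] = 4×0 + 3×0 = 0; y[4] = 3×0 = 0

[9, 12, 9, 0, 0]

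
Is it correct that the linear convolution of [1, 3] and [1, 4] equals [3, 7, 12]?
Recompute linear convolution of [1, 3] and [1, 4]: y[0] = 1×1 = 1; y[1] = 1×4 + 3×1 = 7; y[2] = 3×4 = 12 → [1, 7, 12]. Compare to given [3, 7, 12]: they differ at index 0: given 3, correct 1, so answer: No

No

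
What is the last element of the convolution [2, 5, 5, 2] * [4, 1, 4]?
Use y[k] = Σ_i a[i]·b[k-i] at k=5. y[5] = 2×4 = 8

8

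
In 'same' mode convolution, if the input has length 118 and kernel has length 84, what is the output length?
'Same' mode returns an output with the same length as the input: 118

118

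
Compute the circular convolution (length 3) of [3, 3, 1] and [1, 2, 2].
Use y[k] = Σ_j f[j]·g[(k-j) mod 3]. y[0] = 3×1 + 3×2 + 1×2 = 11; y[1] = 3×2 + 3×1 + 1×2 = 11; y[2] = 3×2 + 3×2 + 1×1 = 13. Result: [11, 11, 13]

[11, 11, 13]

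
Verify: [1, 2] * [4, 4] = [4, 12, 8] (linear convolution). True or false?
Recompute linear convolution of [1, 2] and [4, 4]: y[0] = 1×4 = 4; y[1] = 1×4 + 2×4 = 12; y[2] = 2×4 = 8 → [4, 12, 8]. Given [4, 12, 8] matches, so answer: Yes

Yes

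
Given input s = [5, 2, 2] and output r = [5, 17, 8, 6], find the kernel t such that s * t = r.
Output length 4 = len(s) + len(t) - 1 ⇒ len(t) = 2. Solve t forward using t[k] = (r[k] - Σ_{i≥1} s[i]·t[k-i]) / s[0]: t[0] = r[0] / s[0] = 5 / 5 = 1; t[1] = (r[1] - 2×1) / s[0] = (17 - 2×1) / 5 = 3. So t = [1, 3]. Forward-check [5, 2, 2] * [1, 3]: r[0] = 5×1 = 5; r[1] = 5×3 + 2×1 = 17; r[2] = 2×3 + 2×1 = 8; r[3] = 2×3 = 6 → [5, 17, 8, 6] ✓

[1, 3]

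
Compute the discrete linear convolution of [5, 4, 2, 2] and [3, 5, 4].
y[0] = 5×3 = 15; y[1] = 5×5 + 4×3 = 37; y[2] = 5×4 + 4×5 + 2×3 = 46; y[3] = 4×4 + 2×5 + 2×3 = 32; y[4] = 2×4 + 2×5 = 18; y[5] = 2×4 = 8

[15, 37, 46, 32, 18, 8]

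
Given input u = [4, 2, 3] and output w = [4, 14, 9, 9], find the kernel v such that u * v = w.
Output length 4 = len(u) + len(v) - 1 ⇒ len(v) = 2. Solve v forward using v[k] = (w[k] - Σ_{i≥1} u[i]·v[k-i]) / u[0]: v[0] = w[0] / u[0] = 4 / 4 = 1; v[1] = (w[1] - 2×1) / u[0] = (14 - 2×1) / 4 = 3. So v = [1, 3]. Forward-check [4, 2, 3] * [1, 3]: w[0] = 4×1 = 4; w[1] = 4×3 + 2×1 = 14; w[2] = 2×3 + 3×1 = 9; w[3] = 3×3 = 9 → [4, 14, 9, 9] ✓

[1, 3]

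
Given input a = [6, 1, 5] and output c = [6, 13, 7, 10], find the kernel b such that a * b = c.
Output length 4 = len(a) + len(b) - 1 ⇒ len(b) = 2. Solve b forward using b[k] = (c[k] - Σ_{i≥1} a[i]·b[k-i]) / a[0]: b[0] = c[0] / a[0] = 6 / 6 = 1; b[1] = (c[1] - 1×1) / a[0] = (13 - 1×1) / 6 = 2. So b = [1, 2]. Forward-check [6, 1, 5] * [1, 2]: c[0] = 6×1 = 6; c[1] = 6×2 + 1×1 = 13; c[2] = 1×2 + 5×1 = 7; c[3] = 5×2 = 10 → [6, 13, 7, 10] ✓

[1, 2]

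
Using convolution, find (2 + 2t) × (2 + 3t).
Ascending coefficients: a = [2, 2], b = [2, 3]. c[0] = 2×2 = 4; c[1] = 2×3 + 2×2 = 10; c[2] = 2×3 = 6. Result coefficients: [4, 10, 6] → 4 + 10t + 6t^2

4 + 10t + 6t^2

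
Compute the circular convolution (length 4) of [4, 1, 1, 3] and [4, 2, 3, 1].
Use y[k] = Σ_j a[j]·b[(k-j) mod 4]. y[0] = 4×4 + 1×1 + 1×3 + 3×2 = 26; y[1] = 4×2 + 1×4 + 1×1 + 3×3 = 22; y[2] = 4×3 + 1×2 + 1×4 + 3×1 = 21; y[3] = 4×1 + 1×3 + 1×2 + 3×4 = 21. Result: [26, 22, 21, 21]

[26, 22, 21, 21]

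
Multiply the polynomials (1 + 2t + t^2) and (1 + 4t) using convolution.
Ascending coefficients: a = [1, 2, 1], b = [1, 4]. c[0] = 1×1 = 1; c[1] = 1×4 + 2×1 = 6; c[2] = 2×4 + 1×1 = 9; c[3] = 1×4 = 4. Result coefficients: [1, 6, 9, 4] → 1 + 6t + 9t^2 + 4t^3

1 + 6t + 9t^2 + 4t^3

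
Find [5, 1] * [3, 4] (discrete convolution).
y[0] = 5×3 = 15; y[1] = 5×4 + 1×3 = 23; y[2] = 1×4 = 4

[15, 23, 4]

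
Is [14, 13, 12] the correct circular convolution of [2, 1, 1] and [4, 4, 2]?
Recompute circular convolution of [2, 1, 1] and [4, 4, 2]: y[0] = 2×4 + 1×2 + 1×4 = 14; y[1] = 2×4 + 1×4 + 1×2 = 14; y[2] = 2×2 + 1×4 + 1×4 = 12 → [14, 14, 12]. Compare to given [14, 13, 12]: they differ at index 1: given 13, correct 14, so answer: No

No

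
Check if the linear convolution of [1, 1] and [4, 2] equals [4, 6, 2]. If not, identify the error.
Recompute linear convolution of [1, 1] and [4, 2]: y[0] = 1×4 = 4; y[1] = 1×2 + 1×4 = 6; y[2] = 1×2 = 2 → [4, 6, 2]. Given [4, 6, 2] matches, so answer: Yes

Yes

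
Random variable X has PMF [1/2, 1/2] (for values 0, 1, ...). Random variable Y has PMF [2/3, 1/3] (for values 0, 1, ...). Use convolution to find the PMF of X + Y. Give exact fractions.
P(X+Y=k) = Σ_i P(X=i)·P(Y=k-i) — a convolution of [1/2, 1/2] and [2/3, 1/3]. P(X+Y=0) = (1/2)×(2/3) = 1/3; P(X+Y=1) = (1/2)×(1/3) + (1/2)×(2/3) = 1/6 + 1/3 = 1/2; P(X+Y=2) = (1/2)×(1/3) = 1/6. PMF: [1/3, 1/2, 1/6] (sums to 1 ✓)

[1/3, 1/2, 1/6]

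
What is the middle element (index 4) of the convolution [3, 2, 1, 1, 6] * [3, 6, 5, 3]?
Use y[k] = Σ_i a[i]·b[k-i] at k=4. y[4] = 2×3 + 1×5 + 1×6 + 6×3 = 35

35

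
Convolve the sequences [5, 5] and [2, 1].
y[0] = 5×2 = 10; y[1] = 5×1 + 5×2 = 15; y[2] = 5×1 = 5

[10, 15, 5]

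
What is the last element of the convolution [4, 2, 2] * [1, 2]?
Use y[k] = Σ_i a[i]·b[k-i] at k=3. y[3] = 2×2 = 4

4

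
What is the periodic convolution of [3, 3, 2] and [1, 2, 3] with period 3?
Use y[k] = Σ_j s[j]·t[(k-j) mod 3]. y[0] = 3×1 + 3×3 + 2×2 = 16; y[1] = 3×2 + 3×1 + 2×3 = 15; y[2] = 3×3 + 3×2 + 2×1 = 17. Result: [16, 15, 17]

[16, 15, 17]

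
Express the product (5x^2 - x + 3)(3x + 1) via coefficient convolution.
Ascending coefficients: a = [3, -1, 5], b = [1, 3]. c[0] = 3×1 = 3; c[1] = 3×3 + -1×1 = 8; c[2] = -1×3 + 5×1 = 2; c[3] = 5×3 = 15. Result coefficients: [3, 8, 2, 15] → 15x^3 + 2x^2 + 8x + 3

15x^3 + 2x^2 + 8x + 3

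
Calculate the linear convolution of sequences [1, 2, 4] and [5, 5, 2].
y[0] = 1×5 = 5; y[1] = 1×5 + 2×5 = 15; y[2] = 1×2 + 2×5 + 4×5 = 32; y[3] = 2×2 + 4×5 = 24; y[4] = 4×2 = 8

[5, 15, 32, 24, 8]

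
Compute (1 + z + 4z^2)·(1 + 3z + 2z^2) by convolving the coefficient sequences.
Ascending coefficients: a = [1, 1, 4], b = [1, 3, 2]. c[0] = 1×1 = 1; c[1] = 1×3 + 1×1 = 4; c[2] = 1×2 + 1×3 + 4×1 = 9; c[3] = 1×2 + 4×3 = 14; c[4] = 4×2 = 8. Result coefficients: [1, 4, 9, 14, 8] → 1 + 4z + 9z^2 + 14z^3 + 8z^4

1 + 4z + 9z^2 + 14z^3 + 8z^4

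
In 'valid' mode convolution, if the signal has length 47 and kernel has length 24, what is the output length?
'Valid' mode counts only positions where the kernel fully overlaps the signal: m - n + 1 = 47 - 24 + 1 = 24

24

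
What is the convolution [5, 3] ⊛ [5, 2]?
y[0] = 5×5 = 25; y[1] = 5×2 + 3×5 = 25; y[2] = 3×2 = 6

[25, 25, 6]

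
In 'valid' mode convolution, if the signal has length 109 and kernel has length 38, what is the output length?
'Valid' mode counts only positions where the kernel fully overlaps the signal: m - n + 1 = 109 - 38 + 1 = 72

72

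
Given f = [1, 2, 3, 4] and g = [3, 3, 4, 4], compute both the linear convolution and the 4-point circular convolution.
Linear: y_lin[0] = 1×3 = 3; y_lin[1] = 1×3 + 2×3 = 9; y_lin[2] = 1×4 + 2×3 + 3×3 = 19; y_lin[3] = 1×4 + 2×4 + 3×3 + 4×3 = 33; y_lin[4] = 2×4 + 3×4 + 4×3 = 32; y_lin[5] = 3×4 + 4×4 = 28; y_lin[6] = 4×4 = 16 → [3, 9, 19, 33, 32, 28, 16]. Circular (length 4): y[0] = 1×3 + 2×4 + 3×4 + 4×3 = 35; y[1] = 1×3 + 2×3 + 3×4 + 4×4 = 37; y[2] = 1×4 + 2×3 + 3×3 + 4×4 = 35; y[3] = 1×4 + 2×4 + 3×3 + 4×3 = 33 → [35, 37, 35, 33]

Linear: [3, 9, 19, 33, 32, 28, 16], Circular: [35, 37, 35, 33]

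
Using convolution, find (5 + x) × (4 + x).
Ascending coefficients: a = [5, 1], b = [4, 1]. c[0] = 5×4 = 20; c[1] = 5×1 + 1×4 = 9; c[2] = 1×1 = 1. Result coefficients: [20, 9, 1] → 20 + 9x + x^2

20 + 9x + x^2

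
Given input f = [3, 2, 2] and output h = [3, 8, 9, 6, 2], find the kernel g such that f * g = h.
Output length 5 = len(f) + len(g) - 1 ⇒ len(g) = 3. Solve g forward using g[k] = (h[k] - Σ_{i≥1} f[i]·g[k-i]) / f[0]: g[0] = h[0] / f[0] = 3 / 3 = 1; g[1] = (h[1] - 2×1) / f[0] = (8 - 2×1) / 3 = 2; g[2] = (h[2] - 2×2 - 2×1) / f[0] = (9 - 2×2 - 2×1) / 3 = 1. So g = [1, 2, 1]. Forward-check [3, 2, 2] * [1, 2, 1]: h[0] = 3×1 = 3; h[1] = 3×2 + 2×1 = 8; h[2] = 3×1 + 2×2 + 2×1 = 9; h[3] = 2×1 + 2×2 = 6; h[4] = 2×1 = 2 → [3, 8, 9, 6, 2] ✓

[1, 2, 1]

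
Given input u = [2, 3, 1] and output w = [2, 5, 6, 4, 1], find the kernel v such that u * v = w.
Output length 5 = len(u) + len(v) - 1 ⇒ len(v) = 3. Solve v forward using v[k] = (w[k] - Σ_{i≥1} u[i]·v[k-i]) / u[0]: v[0] = w[0] / u[0] = 2 / 2 = 1; v[1] = (w[1] - 3×1) / u[0] = (5 - 3×1) / 2 = 1; v[2] = (w[2] - 3×1 - 1×1) / u[0] = (6 - 3×1 - 1×1) / 2 = 1. So v = [1, 1, 1]. Forward-check [2, 3, 1] * [1, 1, 1]: w[0] = 2×1 = 2; w[1] = 2×1 + 3×1 = 5; w[2] = 2×1 + 3×1 + 1×1 = 6; w[3] = 3×1 + 1×1 = 4; w[4] = 1×1 = 1 → [2, 5, 6, 4, 1] ✓

[1, 1, 1]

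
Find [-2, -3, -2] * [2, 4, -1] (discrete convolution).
y[0] = -2×2 = -4; y[1] = -2×4 + -3×2 = -14; y[2] = -2×-1 + -3×4 + -2×2 = -14; y[3] = -3×-1 + -2×4 = -5; y[4] = -2×-1 = 2

[-4, -14, -14, -5, 2]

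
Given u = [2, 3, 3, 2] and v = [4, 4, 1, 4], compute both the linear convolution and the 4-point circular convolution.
Linear: y_lin[0] = 2×4 = 8; y_lin[1] = 2×4 + 3×4 = 20; y_lin[2] = 2×1 + 3×4 + 3×4 = 26; y_lin[3] = 2×4 + 3×1 + 3×4 + 2×4 = 31; y_lin[4] = 3×4 + 3×1 + 2×4 = 23; y_lin[5] = 3×4 + 2×1 = 14; y_lin[6] = 2×4 = 8 → [8, 20, 26, 31, 23, 14, 8]. Circular (length 4): y[0] = 2×4 + 3×4 + 3×1 + 2×4 = 31; y[1] = 2×4 + 3×4 + 3×4 + 2×1 = 34; y[2] = 2×1 + 3×4 + 3×4 + 2×4 = 34; y[3] = 2×4 + 3×1 + 3×4 + 2×4 = 31 → [31, 34, 34, 31]

Linear: [8, 20, 26, 31, 23, 14, 8], Circular: [31, 34, 34, 31]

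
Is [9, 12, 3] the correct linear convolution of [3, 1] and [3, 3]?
Recompute linear convolution of [3, 1] and [3, 3]: y[0] = 3×3 = 9; y[1] = 3×3 + 1×3 = 12; y[2] = 1×3 = 3 → [9, 12, 3]. Given [9, 12, 3] matches, so answer: Yes

Yes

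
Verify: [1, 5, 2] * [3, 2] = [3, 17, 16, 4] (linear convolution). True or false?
Recompute linear convolution of [1, 5, 2] and [3, 2]: y[0] = 1×3 = 3; y[1] = 1×2 + 5×3 = 17; y[2] = 5×2 + 2×3 = 16; y[3] = 2×2 = 4 → [3, 17, 16, 4]. Given [3, 17, 16, 4] matches, so answer: Yes

Yes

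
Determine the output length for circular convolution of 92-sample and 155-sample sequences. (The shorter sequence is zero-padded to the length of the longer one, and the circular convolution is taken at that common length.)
Circular convolution (zero-padding the shorter input) has length max(m, n) = max(92, 155) = 155

155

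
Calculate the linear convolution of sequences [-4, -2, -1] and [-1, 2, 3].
y[0] = -4×-1 = 4; y[1] = -4×2 + -2×-1 = -6; y[2] = -4×3 + -2×2 + -1×-1 = -15; y[3] = -2×3 + -1×2 = -8; y[4] = -1×3 = -3

[4, -6, -15, -8, -3]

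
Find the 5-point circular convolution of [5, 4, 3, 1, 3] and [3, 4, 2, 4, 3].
Use y[k] = Σ_j f[j]·g[(k-j) mod 5]. y[0] = 5×3 + 4×3 + 3×4 + 1×2 + 3×4 = 53; y[1] = 5×4 + 4×3 + 3×3 + 1×4 + 3×2 = 51; y[2] = 5×2 + 4×4 + 3×3 + 1×3 + 3×4 = 50; y[3] = 5×4 + 4×2 + 3×4 + 1×3 + 3×3 = 52; y[4] = 5×3 + 4×4 + 3×2 + 1×4 + 3×3 = 50. Result: [53, 51, 50, 52, 50]

[53, 51, 50, 52, 50]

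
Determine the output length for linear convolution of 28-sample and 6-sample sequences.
Linear/full convolution length: m + n - 1 = 28 + 6 - 1 = 33

33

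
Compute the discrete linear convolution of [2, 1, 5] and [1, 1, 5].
y[0] = 2×1 = 2; y[1] = 2×1 + 1×1 = 3; y[2] = 2×5 + 1×1 + 5×1 = 16; y[3] = 1×5 + 5×1 = 10; y[4] = 5×5 = 25

[2, 3, 16, 10, 25]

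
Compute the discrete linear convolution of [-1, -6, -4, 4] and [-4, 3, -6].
y[0] = -1×-4 = 4; y[1] = -1×3 + -6×-4 = 21; y[2] = -1×-6 + -6×3 + -4×-4 = 4; y[3] = -6×-6 + -4×3 + 4×-4 = 8; y[4] = -4×-6 + 4×3 = 36; y[5] = 4×-6 = -24

[4, 21, 4, 8, 36, -24]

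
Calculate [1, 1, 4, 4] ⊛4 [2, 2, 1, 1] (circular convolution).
Use y[k] = Σ_j u[j]·v[(k-j) mod 4]. y[0] = 1×2 + 1×1 + 4×1 + 4×2 = 15; y[1] = 1×2 + 1×2 + 4×1 + 4×1 = 12; y[2] = 1×1 + 1×2 + 4×2 + 4×1 = 15; y[3] = 1×1 + 1×1 + 4×2 + 4×2 = 18. Result: [15, 12, 15, 18]

[15, 12, 15, 18]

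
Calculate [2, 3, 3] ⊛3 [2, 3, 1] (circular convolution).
Use y[k] = Σ_j x[j]·h[(k-j) mod 3]. y[0] = 2×2 + 3×1 + 3×3 = 16; y[1] = 2×3 + 3×2 + 3×1 = 15; y[2] = 2×1 + 3×3 + 3×2 = 17. Result: [16, 15, 17]

[16, 15, 17]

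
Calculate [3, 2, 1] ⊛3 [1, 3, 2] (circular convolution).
Use y[k] = Σ_j f[j]·g[(k-j) mod 3]. y[0] = 3×1 + 2×2 + 1×3 = 10; y[1] = 3×3 + 2×1 + 1×2 = 13; y[2] = 3×2 + 2×3 + 1×1 = 13. Result: [10, 13, 13]

[10, 13, 13]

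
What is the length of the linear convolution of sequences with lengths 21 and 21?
Linear/full convolution length: m + n - 1 = 21 + 21 - 1 = 41

41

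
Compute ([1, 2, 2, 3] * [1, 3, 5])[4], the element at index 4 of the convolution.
Use y[k] = Σ_i a[i]·b[k-i] at k=4. y[4] = 2×5 + 3×3 = 19

19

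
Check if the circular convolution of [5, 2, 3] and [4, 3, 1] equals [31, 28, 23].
Recompute circular convolution of [5, 2, 3] and [4, 3, 1]: y[0] = 5×4 + 2×1 + 3×3 = 31; y[1] = 5×3 + 2×4 + 3×1 = 26; y[2] = 5×1 + 2×3 + 3×4 = 23 → [31, 26, 23]. Compare to given [31, 28, 23]: they differ at index 1: given 28, correct 26, so answer: No

No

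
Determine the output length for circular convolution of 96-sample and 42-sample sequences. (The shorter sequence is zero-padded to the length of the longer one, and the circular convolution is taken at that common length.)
Circular convolution (zero-padding the shorter input) has length max(m, n) = max(96, 42) = 96

96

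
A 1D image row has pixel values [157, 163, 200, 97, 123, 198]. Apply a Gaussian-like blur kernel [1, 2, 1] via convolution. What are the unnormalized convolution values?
Convolve image row [157, 163, 200, 97, 123, 198] with kernel [1, 2, 1]: y[0] = 157×1 = 157; y[1] = 157×2 + 163×1 = 477; y[2] = 157×1 + 163×2 + 200×1 = 683; y[3] = 163×1 + 200×2 + 97×1 = 660; y[4] = 200×1 + 97×2 + 123×1 = 517; y[5] = 97×1 + 123×2 + 198×1 = 541; y[6] = 123×1 + 198×2 = 519; y[7] = 198×1 = 198 → [157, 477, 683, 660, 517, 541, 519, 198]. Normalization factor = sum(kernel) = 4.

[157, 477, 683, 660, 517, 541, 519, 198]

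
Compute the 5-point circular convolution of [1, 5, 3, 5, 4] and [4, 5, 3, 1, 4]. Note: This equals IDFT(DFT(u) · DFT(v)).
Either evaluate y[k] = Σ_j u[j]·v[(k-j) mod 5] directly, or use IDFT(DFT(u) · DFT(v)). y[0] = 1×4 + 5×4 + 3×1 + 5×3 + 4×5 = 62; y[1] = 1×5 + 5×4 + 3×4 + 5×1 + 4×3 = 54; y[2] = 1×3 + 5×5 + 3×4 + 5×4 + 4×1 = 64; y[3] = 1×1 + 5×3 + 3×5 + 5×4 + 4×4 = 67; y[4] = 1×4 + 5×1 + 3×3 + 5×5 + 4×4 = 59. Result: [62, 54, 64, 67, 59]

[62, 54, 64, 67, 59]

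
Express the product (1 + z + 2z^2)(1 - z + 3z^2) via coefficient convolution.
Ascending coefficients: a = [1, 1, 2], b = [1, -1, 3]. c[0] = 1×1 = 1; c[1] = 1×-1 + 1×1 = 0; c[2] = 1×3 + 1×-1 + 2×1 = 4; c[3] = 1×3 + 2×-1 = 1; c[4] = 2×3 = 6. Result coefficients: [1, 0, 4, 1, 6] → 1 + 4z^2 + z^3 + 6z^4

1 + 4z^2 + z^3 + 6z^4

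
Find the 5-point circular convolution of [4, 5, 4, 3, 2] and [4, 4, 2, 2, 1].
Use y[k] = Σ_j f[j]·g[(k-j) mod 5]. y[0] = 4×4 + 5×1 + 4×2 + 3×2 + 2×4 = 43; y[1] = 4×4 + 5×4 + 4×1 + 3×2 + 2×2 = 50; y[2] = 4×2 + 5×4 + 4×4 + 3×1 + 2×2 = 51; y[3] = 4×2 + 5×2 + 4×4 + 3×4 + 2×1 = 48; y[4] = 4×1 + 5×2 + 4×2 + 3×4 + 2×4 = 42. Result: [43, 50, 51, 48, 42]

[43, 50, 51, 48, 42]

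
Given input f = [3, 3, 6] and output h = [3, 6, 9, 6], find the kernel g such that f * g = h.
Output length 4 = len(f) + len(g) - 1 ⇒ len(g) = 2. Solve g forward using g[k] = (h[k] - Σ_{i≥1} f[i]·g[k-i]) / f[0]: g[0] = h[0] / f[0] = 3 / 3 = 1; g[1] = (h[1] - 3×1) / f[0] = (6 - 3×1) / 3 = 1. So g = [1, 1]. Forward-check [3, 3, 6] * [1, 1]: h[0] = 3×1 = 3; h[1] = 3×1 + 3×1 = 6; h[2] = 3×1 + 6×1 = 9; h[3] = 6×1 = 6 → [3, 6, 9, 6] ✓

[1, 1]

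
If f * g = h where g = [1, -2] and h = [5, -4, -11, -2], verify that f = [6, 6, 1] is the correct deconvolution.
Forward-compute [6, 6, 1] * [1, -2]: h[0] = 6×1 = 6; h[1] = 6×-2 + 6×1 = -6; h[2] = 6×-2 + 1×1 = -11; h[3] = 1×-2 = -2 → [6, -6, -11, -2]. Does not match given h = [5, -4, -11, -2].

Not verified. [6, 6, 1] * [1, -2] = [6, -6, -11, -2], which differs from [5, -4, -11, -2] at index 0.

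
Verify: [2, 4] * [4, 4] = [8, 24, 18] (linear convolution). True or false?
Recompute linear convolution of [2, 4] and [4, 4]: y[0] = 2×4 = 8; y[1] = 2×4 + 4×4 = 24; y[2] = 4×4 = 16 → [8, 24, 16]. Compare to given [8, 24, 18]: they differ at index 2: given 18, correct 16, so answer: No

No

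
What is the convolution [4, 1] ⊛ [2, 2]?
y[0] = 4×2 = 8; y[1] = 4×2 + 1×2 = 10; y[2] = 1×2 = 2

[8, 10, 2]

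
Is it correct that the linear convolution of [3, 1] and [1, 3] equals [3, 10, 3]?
Recompute linear convolution of [3, 1] and [1, 3]: y[0] = 3×1 = 3; y[1] = 3×3 + 1×1 = 10; y[2] = 1×3 = 3 → [3, 10, 3]. Given [3, 10, 3] matches, so answer: Yes

Yes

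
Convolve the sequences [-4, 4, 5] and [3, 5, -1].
y[0] = -4×3 = -12; y[1] = -4×5 + 4×3 = -8; y[2] = -4×-1 + 4×5 + 5×3 = 39; y[3] = 4×-1 + 5×5 = 21; y[4] = 5×-1 = -5

[-12, -8, 39, 21, -5]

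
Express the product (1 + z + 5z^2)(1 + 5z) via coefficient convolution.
Ascending coefficients: a = [1, 1, 5], b = [1, 5]. c[0] = 1×1 = 1; c[1] = 1×5 + 1×1 = 6; c[2] = 1×5 + 5×1 = 10; c[3] = 5×5 = 25. Result coefficients: [1, 6, 10, 25] → 1 + 6z + 10z^2 + 25z^3

1 + 6z + 10z^2 + 25z^3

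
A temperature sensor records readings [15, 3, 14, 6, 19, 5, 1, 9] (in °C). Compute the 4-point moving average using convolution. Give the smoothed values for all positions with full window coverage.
4-point moving average kernel = [1, 1, 1, 1]. Apply in 'valid' mode (full window coverage): avg[0] = (15 + 3 + 14 + 6) / 4 = 9.5; avg[1] = (3 + 14 + 6 + 19) / 4 = 10.5; avg[2] = (14 + 6 + 19 + 5) / 4 = 11.0; avg[3] = (6 + 19 + 5 + 1) / 4 = 7.75; avg[4] = (19 + 5 + 1 + 9) / 4 = 8.5. Smoothed values: [9.5, 10.5, 11.0, 7.75, 8.5]

[9.5, 10.5, 11.0, 7.75, 8.5]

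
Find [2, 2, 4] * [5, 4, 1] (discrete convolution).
y[0] = 2×5 = 10; y[1] = 2×4 + 2×5 = 18; y[2] = 2×1 + 2×4 + 4×5 = 30; y[3] = 2×1 + 4×4 = 18; y[4] = 4×1 = 4

[10, 18, 30, 18, 4]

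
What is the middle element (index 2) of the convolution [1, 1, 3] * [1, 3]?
Use y[k] = Σ_i a[i]·b[k-i] at k=2. y[2] = 1×3 + 3×1 = 6

6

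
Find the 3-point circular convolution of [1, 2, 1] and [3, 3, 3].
Use y[k] = Σ_j u[j]·v[(k-j) mod 3]. y[0] = 1×3 + 2×3 + 1×3 = 12; y[1] = 1×3 + 2×3 + 1×3 = 12; y[2] = 1×3 + 2×3 + 1×3 = 12. Result: [12, 12, 12]

[12, 12, 12]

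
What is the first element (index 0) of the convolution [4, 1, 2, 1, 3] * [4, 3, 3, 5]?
Use y[k] = Σ_i a[i]·b[k-i] at k=0. y[0] = 4×4 = 16

16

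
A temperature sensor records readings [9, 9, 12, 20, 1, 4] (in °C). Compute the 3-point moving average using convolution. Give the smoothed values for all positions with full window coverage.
3-point moving average kernel = [1, 1, 1]. Apply in 'valid' mode (full window coverage): avg[0] = (9 + 9 + 12) / 3 = 10.0; avg[1] = (9 + 12 + 20) / 3 = 13.67; avg[2] = (12 + 20 + 1) / 3 = 11.0; avg[3] = (20 + 1 + 4) / 3 = 8.33. Smoothed values: [10.0, 13.67, 11.0, 8.33]

[10.0, 13.67, 11.0, 8.33]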